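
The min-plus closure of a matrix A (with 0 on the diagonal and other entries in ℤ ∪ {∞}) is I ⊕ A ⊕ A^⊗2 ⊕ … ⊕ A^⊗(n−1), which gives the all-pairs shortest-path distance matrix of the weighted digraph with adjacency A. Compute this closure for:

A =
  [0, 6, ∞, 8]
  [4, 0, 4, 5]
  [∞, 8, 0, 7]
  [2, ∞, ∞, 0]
Closure =
  [0, 6, 10, 8]
  [4, 0, 4, 5]
  [9, 8, 0, 7]
  [2, 8, 12, 0]

This is the Floyd-Warshall all-pairs shortest-path computation. For each intermediate vertex k = 0, 1, …, 3, update dist[i][j] ← min(dist[i][j], dist[i][k] + dist[k][j]). The final matrix gives, for each (i, j), the minimum total weight of any directed path from i to j (possibly empty when i = j).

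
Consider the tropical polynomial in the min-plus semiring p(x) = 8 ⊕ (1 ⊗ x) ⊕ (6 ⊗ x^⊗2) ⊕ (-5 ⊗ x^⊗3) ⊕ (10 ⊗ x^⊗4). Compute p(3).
p(3) = 4

A tropical monomial a ⊗ x^⊗i evaluates to a + i · x. Evaluating each term at x = 3:
  Term 0 contributes 8 + 0 · 3 = 8
  Term 1 contributes 1 + 1 · 3 = 4
  Term 2 contributes 6 + 2 · 3 = 12
  Term 3 contributes -5 + 3 · 3 = 4
  Term 4 contributes 10 + 4 · 3 = 22
p(3) = ⊕ of these = min[8, 4, 12, 4, 22] = 4.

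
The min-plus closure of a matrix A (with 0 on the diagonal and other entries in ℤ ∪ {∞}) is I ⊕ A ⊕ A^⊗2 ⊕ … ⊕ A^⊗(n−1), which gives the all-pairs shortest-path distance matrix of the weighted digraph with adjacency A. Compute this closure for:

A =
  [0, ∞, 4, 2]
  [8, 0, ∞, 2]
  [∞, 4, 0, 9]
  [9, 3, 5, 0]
Closure =
  [0, 5, 4, 2]
  [8, 0, 7, 2]
  [12, 4, 0, 6]
  [9, 3, 5, 0]

This is the Floyd-Warshall all-pairs shortest-path computation. For each intermediate vertex k = 0, 1, …, 3, update dist[i][j] ← min(dist[i][j], dist[i][k] + dist[k][j]). The final matrix gives, for each (i, j), the minimum total weight of any directed path from i to j (possibly empty when i = j).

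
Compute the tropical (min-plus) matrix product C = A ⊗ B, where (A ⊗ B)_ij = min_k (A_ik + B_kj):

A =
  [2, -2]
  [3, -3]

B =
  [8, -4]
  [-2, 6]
A ⊗ B =
  [-4, -2]
  [-5, -1]

Apply the min-plus product entry-by-entry:
  C[0][0] = min over k of (A[0][0] + B[0][0] = 2 + 8 = 10, A[0][1] + B[1][0] = -2 + -2 = -4) = -4 (attained at k = 1)
  C[0][1] = min over k of (A[0][0] + B[0][1] = 2 + -4 = -2, A[0][1] + B[1][1] = -2 + 6 = 4) = -2 (attained at k = 0)
  C[1][0] = min over k of (A[1][0] + B[0][0] = 3 + 8 = 11, A[1][1] + B[1][0] = -3 + -2 = -5) = -5 (attained at k = 1)
  C[1][1] = min over k of (A[1][0] + B[0][1] = 3 + -4 = -1, A[1][1] + B[1][1] = -3 + 6 = 3) = -1 (attained at k = 0)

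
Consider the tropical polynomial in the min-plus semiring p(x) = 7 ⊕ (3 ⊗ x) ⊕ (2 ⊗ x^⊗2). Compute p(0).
p(0) = 2

A tropical monomial a ⊗ x^⊗i evaluates to a + i · x. Evaluating each term at x = 0:
  Term 0 contributes 7 + 0 · 0 = 7
  Term 1 contributes 3 + 1 · 0 = 3
  Term 2 contributes 2 + 2 · 0 = 2
p(0) = ⊕ of these = min[7, 3, 2] = 2.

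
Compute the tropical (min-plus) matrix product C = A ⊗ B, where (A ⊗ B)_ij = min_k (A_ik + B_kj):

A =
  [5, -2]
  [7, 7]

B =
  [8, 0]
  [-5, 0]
A ⊗ B =
  [-7, -2]
  [2, 7]

Apply the min-plus product entry-by-entry:
  C[0][0] = min over k of (A[0][0] + B[0][0] = 5 + 8 = 13, A[0][1] + B[1][0] = -2 + -5 = -7) = -7 (attained at k = 1)
  C[0][1] = min over k of (A[0][0] + B[0][1] = 5 + 0 = 5, A[0][1] + B[1][1] = -2 + 0 = -2) = -2 (attained at k = 1)
  C[1][0] = min over k of (A[1][0] + B[0][0] = 7 + 8 = 15, A[1][1] + B[1][0] = 7 + -5 = 2) = 2 (attained at k = 1)
  C[1][1] = min over k of (A[1][0] + B[0][1] = 7 + 0 = 7, A[1][1] + B[1][1] = 7 + 0 = 7) = 7 (attained at k = 0)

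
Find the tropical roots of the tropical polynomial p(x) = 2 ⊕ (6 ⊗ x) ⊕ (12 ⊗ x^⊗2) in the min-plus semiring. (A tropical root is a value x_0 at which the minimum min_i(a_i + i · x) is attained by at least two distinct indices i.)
Roots: {-6, -4}

Each tropical root is a break point of the lower envelope of the lines y = a_i + i · x (there are 3 lines, with slopes 0, 1, ..., 2). Only the lines that attain the minimum somewhere contribute to roots; other lines are dominated. Here the surviving (envelope) indices are i = 2, i = 1, i = 0.
Intersections between consecutive envelope lines give the roots: for adjacent envelope indices i < j the intersection is x = (a_i − a_j) / (j − i). Reading off the sorted break points: {-6, -4}.
Verification: at each break x_0, at least two indices attain the minimum of min_i(a_i + i · x_0).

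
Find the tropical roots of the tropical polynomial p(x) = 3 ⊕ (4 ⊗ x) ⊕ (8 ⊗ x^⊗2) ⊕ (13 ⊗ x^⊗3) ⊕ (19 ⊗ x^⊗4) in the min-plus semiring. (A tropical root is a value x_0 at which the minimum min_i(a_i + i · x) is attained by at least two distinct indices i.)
Roots: {-6, -5, -4, -1}

Each tropical root is a break point of the lower envelope of the lines y = a_i + i · x (there are 5 lines, with slopes 0, 1, ..., 4). Only the lines that attain the minimum somewhere contribute to roots; other lines are dominated. Here the surviving (envelope) indices are i = 4, i = 3, i = 2, i = 1, i = 0.
Intersections between consecutive envelope lines give the roots: for adjacent envelope indices i < j the intersection is x = (a_i − a_j) / (j − i). Reading off the sorted break points: {-6, -5, -4, -1}.
Verification: at each break x_0, at least two indices attain the minimum of min_i(a_i + i · x_0).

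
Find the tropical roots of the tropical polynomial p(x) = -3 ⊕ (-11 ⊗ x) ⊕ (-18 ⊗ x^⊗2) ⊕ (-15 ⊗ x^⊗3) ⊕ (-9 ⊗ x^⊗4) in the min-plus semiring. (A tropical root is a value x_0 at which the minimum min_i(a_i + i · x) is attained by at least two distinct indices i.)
Roots: {-6, -3, 7, 8}

Each tropical root is a break point of the lower envelope of the lines y = a_i + i · x (there are 5 lines, with slopes 0, 1, ..., 4). Only the lines that attain the minimum somewhere contribute to roots; other lines are dominated. Here the surviving (envelope) indices are i = 4, i = 3, i = 2, i = 1, i = 0.
Intersections between consecutive envelope lines give the roots: for adjacent envelope indices i < j the intersection is x = (a_i − a_j) / (j − i). Reading off the sorted break points: {-6, -3, 7, 8}.
Verification: at each break x_0, at least two indices attain the minimum of min_i(a_i + i · x_0).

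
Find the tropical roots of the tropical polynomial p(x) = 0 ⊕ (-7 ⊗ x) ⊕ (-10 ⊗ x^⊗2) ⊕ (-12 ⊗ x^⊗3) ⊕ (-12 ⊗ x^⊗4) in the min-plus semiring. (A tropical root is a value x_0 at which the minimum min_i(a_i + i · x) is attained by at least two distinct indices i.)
Roots: {0, 2, 3, 7}

Each tropical root is a break point of the lower envelope of the lines y = a_i + i · x (there are 5 lines, with slopes 0, 1, ..., 4). Only the lines that attain the minimum somewhere contribute to roots; other lines are dominated. Here the surviving (envelope) indices are i = 4, i = 3, i = 2, i = 1, i = 0.
Intersections between consecutive envelope lines give the roots: for adjacent envelope indices i < j the intersection is x = (a_i − a_j) / (j − i). Reading off the sorted break points: {0, 2, 3, 7}.
Verification: at each break x_0, at least two indices attain the minimum of min_i(a_i + i · x_0).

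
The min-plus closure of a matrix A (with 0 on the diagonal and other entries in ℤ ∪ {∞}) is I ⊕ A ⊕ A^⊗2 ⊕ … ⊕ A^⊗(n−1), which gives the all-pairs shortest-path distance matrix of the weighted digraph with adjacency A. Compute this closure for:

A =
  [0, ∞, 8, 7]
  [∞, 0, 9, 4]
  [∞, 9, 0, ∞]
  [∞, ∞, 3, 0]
Closure =
  [0, 17, 8, 7]
  [∞, 0, 7, 4]
  [∞, 9, 0, 13]
  [∞, 12, 3, 0]

This is the Floyd-Warshall all-pairs shortest-path computation. For each intermediate vertex k = 0, 1, …, 3, update dist[i][j] ← min(dist[i][j], dist[i][k] + dist[k][j]). The final matrix gives, for each (i, j), the minimum total weight of any directed path from i to j (possibly empty when i = j).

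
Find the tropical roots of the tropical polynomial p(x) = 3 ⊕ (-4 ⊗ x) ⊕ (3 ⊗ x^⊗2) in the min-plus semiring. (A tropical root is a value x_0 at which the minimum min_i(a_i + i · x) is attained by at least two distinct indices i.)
Roots: {-7, 7}

Each tropical root is a break point of the lower envelope of the lines y = a_i + i · x (there are 3 lines, with slopes 0, 1, ..., 2). Only the lines that attain the minimum somewhere contribute to roots; other lines are dominated. Here the surviving (envelope) indices are i = 2, i = 1, i = 0.
Intersections between consecutive envelope lines give the roots: for adjacent envelope indices i < j the intersection is x = (a_i − a_j) / (j − i). Reading off the sorted break points: {-7, 7}.
Verification: at each break x_0, at least two indices attain the minimum of min_i(a_i + i · x_0).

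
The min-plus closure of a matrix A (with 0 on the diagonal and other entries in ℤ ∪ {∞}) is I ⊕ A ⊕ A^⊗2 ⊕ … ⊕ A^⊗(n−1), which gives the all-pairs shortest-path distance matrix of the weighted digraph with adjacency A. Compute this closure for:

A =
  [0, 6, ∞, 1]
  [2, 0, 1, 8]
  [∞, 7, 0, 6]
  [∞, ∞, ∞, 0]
Closure =
  [0, 6, 7, 1]
  [2, 0, 1, 3]
  [9, 7, 0, 6]
  [∞, ∞, ∞, 0]

This is the Floyd-Warshall all-pairs shortest-path computation. For each intermediate vertex k = 0, 1, …, 3, update dist[i][j] ← min(dist[i][j], dist[i][k] + dist[k][j]). The final matrix gives, for each (i, j), the minimum total weight of any directed path from i to j (possibly empty when i = j).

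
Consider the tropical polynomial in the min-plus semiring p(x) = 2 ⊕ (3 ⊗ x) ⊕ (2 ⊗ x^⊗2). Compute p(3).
p(3) = 2

A tropical monomial a ⊗ x^⊗i evaluates to a + i · x. Evaluating each term at x = 3:
  Term 0 contributes 2 + 0 · 3 = 2
  Term 1 contributes 3 + 1 · 3 = 6
  Term 2 contributes 2 + 2 · 3 = 8
p(3) = ⊕ of these = min[2, 6, 8] = 2.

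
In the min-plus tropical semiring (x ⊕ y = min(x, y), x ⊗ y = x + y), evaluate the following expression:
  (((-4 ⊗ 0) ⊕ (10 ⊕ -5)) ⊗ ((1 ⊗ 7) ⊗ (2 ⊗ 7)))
(((-4 ⊗ 0) ⊕ (10 ⊕ -5)) ⊗ ((1 ⊗ 7) ⊗ (2 ⊗ 7))) = 12

Expand innermost to outermost. Recall ⊕ takes the minimum of its arguments and ⊗ takes their sum. Working out the expression (((-4 ⊗ 0) ⊕ (10 ⊕ -5)) ⊗ ((1 ⊗ 7) ⊗ (2 ⊗ 7))) gives 12.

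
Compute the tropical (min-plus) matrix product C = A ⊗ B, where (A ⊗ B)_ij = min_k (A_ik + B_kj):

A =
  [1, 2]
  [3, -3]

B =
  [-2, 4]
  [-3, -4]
A ⊗ B =
  [-1, -2]
  [-6, -7]

Apply the min-plus product entry-by-entry:
  C[0][0] = min over k of (A[0][0] + B[0][0] = 1 + -2 = -1, A[0][1] + B[1][0] = 2 + -3 = -1) = -1 (attained at k = 0)
  C[0][1] = min over k of (A[0][0] + B[0][1] = 1 + 4 = 5, A[0][1] + B[1][1] = 2 + -4 = -2) = -2 (attained at k = 1)
  C[1][0] = min over k of (A[1][0] + B[0][0] = 3 + -2 = 1, A[1][1] + B[1][0] = -3 + -3 = -6) = -6 (attained at k = 1)
  C[1][1] = min over k of (A[1][0] + B[0][1] = 3 + 4 = 7, A[1][1] + B[1][1] = -3 + -4 = -7) = -7 (attained at k = 1)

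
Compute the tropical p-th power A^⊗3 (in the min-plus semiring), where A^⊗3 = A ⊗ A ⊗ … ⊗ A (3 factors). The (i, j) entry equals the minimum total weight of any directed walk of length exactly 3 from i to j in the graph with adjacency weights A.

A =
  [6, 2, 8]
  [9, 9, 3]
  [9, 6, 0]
A^⊗3 =
  [14, 11, 5]
  [12, 9, 3]
  [9, 6, 0]

Each entry (A^⊗3)_ij equals the minimum over all length-3 walks i = v_0 → v_1 → … → v_3 = j of Σ_t A[v_t][v_{t+1}]. For example, for (i, j) = (0, 2) we minimise over 9 possible intermediate vertex sequences; the minimum is 5, attained along the walk 0 → 1 → 2 → 2.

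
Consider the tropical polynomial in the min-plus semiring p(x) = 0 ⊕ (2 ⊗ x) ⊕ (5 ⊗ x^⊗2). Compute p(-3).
p(-3) = -1

A tropical monomial a ⊗ x^⊗i evaluates to a + i · x. Evaluating each term at x = -3:
  Term 0 contributes 0 + 0 · -3 = 0
  Term 1 contributes 2 + 1 · -3 = -1
  Term 2 contributes 5 + 2 · -3 = -1
p(-3) = ⊕ of these = min[0, -1, -1] = -1.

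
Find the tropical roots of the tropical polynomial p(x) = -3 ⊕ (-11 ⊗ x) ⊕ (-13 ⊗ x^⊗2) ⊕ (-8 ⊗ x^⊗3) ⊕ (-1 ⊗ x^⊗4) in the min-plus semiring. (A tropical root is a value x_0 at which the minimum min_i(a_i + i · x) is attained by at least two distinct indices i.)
Roots: {-7, -5, 2, 8}

Each tropical root is a break point of the lower envelope of the lines y = a_i + i · x (there are 5 lines, with slopes 0, 1, ..., 4). Only the lines that attain the minimum somewhere contribute to roots; other lines are dominated. Here the surviving (envelope) indices are i = 4, i = 3, i = 2, i = 1, i = 0.
Intersections between consecutive envelope lines give the roots: for adjacent envelope indices i < j the intersection is x = (a_i − a_j) / (j − i). Reading off the sorted break points: {-7, -5, 2, 8}.
Verification: at each break x_0, at least two indices attain the minimum of min_i(a_i + i · x_0).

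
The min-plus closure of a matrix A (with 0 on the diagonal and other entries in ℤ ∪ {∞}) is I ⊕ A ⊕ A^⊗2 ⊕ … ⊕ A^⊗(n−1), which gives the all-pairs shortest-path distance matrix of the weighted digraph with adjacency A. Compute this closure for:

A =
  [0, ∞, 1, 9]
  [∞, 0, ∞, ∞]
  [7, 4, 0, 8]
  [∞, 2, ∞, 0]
Closure =
  [0, 5, 1, 9]
  [∞, 0, ∞, ∞]
  [7, 4, 0, 8]
  [∞, 2, ∞, 0]

This is the Floyd-Warshall all-pairs shortest-path computation. For each intermediate vertex k = 0, 1, …, 3, update dist[i][j] ← min(dist[i][j], dist[i][k] + dist[k][j]). The final matrix gives, for each (i, j), the minimum total weight of any directed path from i to j (possibly empty when i = j).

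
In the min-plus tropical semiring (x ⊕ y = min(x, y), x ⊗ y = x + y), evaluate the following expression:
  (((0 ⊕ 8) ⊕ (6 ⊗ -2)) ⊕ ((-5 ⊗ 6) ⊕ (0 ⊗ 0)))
(((0 ⊕ 8) ⊕ (6 ⊗ -2)) ⊕ ((-5 ⊗ 6) ⊕ (0 ⊗ 0))) = 0

Expand innermost to outermost. Recall ⊕ takes the minimum of its arguments and ⊗ takes their sum. Working out the expression (((0 ⊕ 8) ⊕ (6 ⊗ -2)) ⊕ ((-5 ⊗ 6) ⊕ (0 ⊗ 0))) gives 0.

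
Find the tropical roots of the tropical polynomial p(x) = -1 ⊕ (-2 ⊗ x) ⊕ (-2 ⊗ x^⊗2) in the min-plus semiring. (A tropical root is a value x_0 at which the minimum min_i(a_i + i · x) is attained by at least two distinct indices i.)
Roots: {0, 1}

Each tropical root is a break point of the lower envelope of the lines y = a_i + i · x (there are 3 lines, with slopes 0, 1, ..., 2). Only the lines that attain the minimum somewhere contribute to roots; other lines are dominated. Here the surviving (envelope) indices are i = 2, i = 1, i = 0.
Intersections between consecutive envelope lines give the roots: for adjacent envelope indices i < j the intersection is x = (a_i − a_j) / (j − i). Reading off the sorted break points: {0, 1}.
Verification: at each break x_0, at least two indices attain the minimum of min_i(a_i + i · x_0).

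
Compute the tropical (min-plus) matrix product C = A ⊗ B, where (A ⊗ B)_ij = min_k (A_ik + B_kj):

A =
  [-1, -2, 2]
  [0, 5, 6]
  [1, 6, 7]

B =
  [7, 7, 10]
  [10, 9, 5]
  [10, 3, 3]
A ⊗ B =
  [6, 5, 3]
  [7, 7, 9]
  [8, 8, 10]

Apply the min-plus product entry-by-entry:
  C[0][0] = min over k of (A[0][0] + B[0][0] = -1 + 7 = 6, A[0][1] + B[1][0] = -2 + 10 = 8, A[0][2] + B[2][0] = 2 + 10 = 12) = 6 (attained at k = 0)
  C[0][1] = min over k of (A[0][0] + B[0][1] = -1 + 7 = 6, A[0][1] + B[1][1] = -2 + 9 = 7, A[0][2] + B[2][1] = 2 + 3 = 5) = 5 (attained at k = 2)
  C[0][2] = min over k of (A[0][0] + B[0][2] = -1 + 10 = 9, A[0][1] + B[1][2] = -2 + 5 = 3, A[0][2] + B[2][2] = 2 + 3 = 5) = 3 (attained at k = 1)
  C[1][0] = min over k of (A[1][0] + B[0][0] = 0 + 7 = 7, A[1][1] + B[1][0] = 5 + 10 = 15, A[1][2] + B[2][0] = 6 + 10 = 16) = 7 (attained at k = 0)
  C[1][1] = min over k of (A[1][0] + B[0][1] = 0 + 7 = 7, A[1][1] + B[1][1] = 5 + 9 = 14, A[1][2] + B[2][1] = 6 + 3 = 9) = 7 (attained at k = 0)
  C[1][2] = min over k of (A[1][0] + B[0][2] = 0 + 10 = 10, A[1][1] + B[1][2] = 5 + 5 = 10, A[1][2] + B[2][2] = 6 + 3 = 9) = 9 (attained at k = 2)
  C[2][0] = min over k of (A[2][0] + B[0][0] = 1 + 7 = 8, A[2][1] + B[1][0] = 6 + 10 = 16, A[2][2] + B[2][0] = 7 + 10 = 17) = 8 (attained at k = 0)
  C[2][1] = min over k of (A[2][0] + B[0][1] = 1 + 7 = 8, A[2][1] + B[1][1] = 6 + 9 = 15, A[2][2] + B[2][1] = 7 + 3 = 10) = 8 (attained at k = 0)
  C[2][2] = min over k of (A[2][0] + B[0][2] = 1 + 10 = 11, A[2][1] + B[1][2] = 6 + 5 = 11, A[2][2] + B[2][2] = 7 + 3 = 10) = 10 (attained at k = 2)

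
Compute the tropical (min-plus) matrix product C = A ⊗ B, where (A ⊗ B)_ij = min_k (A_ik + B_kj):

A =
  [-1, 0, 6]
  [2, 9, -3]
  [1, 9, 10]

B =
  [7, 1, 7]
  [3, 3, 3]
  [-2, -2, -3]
A ⊗ B =
  [3, 0, 3]
  [-5, -5, -6]
  [8, 2, 7]

Apply the min-plus product entry-by-entry:
  C[0][0] = min over k of (A[0][0] + B[0][0] = -1 + 7 = 6, A[0][1] + B[1][0] = 0 + 3 = 3, A[0][2] + B[2][0] = 6 + -2 = 4) = 3 (attained at k = 1)
  C[0][1] = min over k of (A[0][0] + B[0][1] = -1 + 1 = 0, A[0][1] + B[1][1] = 0 + 3 = 3, A[0][2] + B[2][1] = 6 + -2 = 4) = 0 (attained at k = 0)
  C[0][2] = min over k of (A[0][0] + B[0][2] = -1 + 7 = 6, A[0][1] + B[1][2] = 0 + 3 = 3, A[0][2] + B[2][2] = 6 + -3 = 3) = 3 (attained at k = 1)
  C[1][0] = min over k of (A[1][0] + B[0][0] = 2 + 7 = 9, A[1][1] + B[1][0] = 9 + 3 = 12, A[1][2] + B[2][0] = -3 + -2 = -5) = -5 (attained at k = 2)
  C[1][1] = min over k of (A[1][0] + B[0][1] = 2 + 1 = 3, A[1][1] + B[1][1] = 9 + 3 = 12, A[1][2] + B[2][1] = -3 + -2 = -5) = -5 (attained at k = 2)
  C[1][2] = min over k of (A[1][0] + B[0][2] = 2 + 7 = 9, A[1][1] + B[1][2] = 9 + 3 = 12, A[1][2] + B[2][2] = -3 + -3 = -6) = -6 (attained at k = 2)
  C[2][0] = min over k of (A[2][0] + B[0][0] = 1 + 7 = 8, A[2][1] + B[1][0] = 9 + 3 = 12, A[2][2] + B[2][0] = 10 + -2 = 8) = 8 (attained at k = 0)
  C[2][1] = min over k of (A[2][0] + B[0][1] = 1 + 1 = 2, A[2][1] + B[1][1] = 9 + 3 = 12, A[2][2] + B[2][1] = 10 + -2 = 8) = 2 (attained at k = 0)
  C[2][2] = min over k of (A[2][0] + B[0][2] = 1 + 7 = 8, A[2][1] + B[1][2] = 9 + 3 = 12, A[2][2] + B[2][2] = 10 + -3 = 7) = 7 (attained at k = 2)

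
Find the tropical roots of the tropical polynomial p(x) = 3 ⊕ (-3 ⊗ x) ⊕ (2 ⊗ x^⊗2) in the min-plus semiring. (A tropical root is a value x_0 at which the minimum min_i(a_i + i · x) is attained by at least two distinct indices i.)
Roots: {-5, 6}

Each tropical root is a break point of the lower envelope of the lines y = a_i + i · x (there are 3 lines, with slopes 0, 1, ..., 2). Only the lines that attain the minimum somewhere contribute to roots; other lines are dominated. Here the surviving (envelope) indices are i = 2, i = 1, i = 0.
Intersections between consecutive envelope lines give the roots: for adjacent envelope indices i < j the intersection is x = (a_i − a_j) / (j − i). Reading off the sorted break points: {-5, 6}.
Verification: at each break x_0, at least two indices attain the minimum of min_i(a_i + i · x_0).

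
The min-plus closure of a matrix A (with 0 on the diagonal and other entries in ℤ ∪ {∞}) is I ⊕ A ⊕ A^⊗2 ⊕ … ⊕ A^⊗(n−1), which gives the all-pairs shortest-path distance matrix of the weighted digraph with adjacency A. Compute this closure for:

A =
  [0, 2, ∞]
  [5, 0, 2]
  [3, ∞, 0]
Closure =
  [0, 2, 4]
  [5, 0, 2]
  [3, 5, 0]

This is the Floyd-Warshall all-pairs shortest-path computation. For each intermediate vertex k = 0, 1, …, 2, update dist[i][j] ← min(dist[i][j], dist[i][k] + dist[k][j]). The final matrix gives, for each (i, j), the minimum total weight of any directed path from i to j (possibly empty when i = j).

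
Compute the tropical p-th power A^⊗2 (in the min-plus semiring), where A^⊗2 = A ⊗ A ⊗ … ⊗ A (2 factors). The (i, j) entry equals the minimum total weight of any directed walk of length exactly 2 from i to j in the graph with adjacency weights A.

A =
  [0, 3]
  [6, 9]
A^⊗2 =
  [0, 3]
  [6, 9]

Each entry (A^⊗2)_ij equals the minimum over all length-2 walks i = v_0 → v_1 → … → v_2 = j of Σ_t A[v_t][v_{t+1}]. For example, for (i, j) = (0, 1) we minimise over 2 possible intermediate vertex sequences; the minimum is 3, attained along the walk 0 → 0 → 1.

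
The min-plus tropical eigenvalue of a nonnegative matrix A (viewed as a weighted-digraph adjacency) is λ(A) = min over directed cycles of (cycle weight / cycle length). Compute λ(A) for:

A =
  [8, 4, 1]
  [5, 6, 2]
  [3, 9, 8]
λ(A) = 2

Enumerate directed cycles and compute their means (weight / length). Sample:
  cycle 0 → 0: weight = 8, length = 1, mean = 8/1 ≈ 8.000
  cycle 1 → 1: weight = 6, length = 1, mean = 6/1 ≈ 6.000
  cycle 2 → 2: weight = 8, length = 1, mean = 8/1 ≈ 8.000
  cycle 0 → 1 → 0: weight = 9, length = 2, mean = 9/2 ≈ 4.500
  cycle 0 → 2 → 0: weight = 4, length = 2, mean = 4/2 ≈ 2.000
  cycle 1 → 0 → 1: weight = 9, length = 2, mean = 9/2 ≈ 4.500
Minimum mean = 2.000, attained e.g. along the cycle 0 → 2 → 0 with weight 4 and length 2. So λ(A) = 4/2 = 2.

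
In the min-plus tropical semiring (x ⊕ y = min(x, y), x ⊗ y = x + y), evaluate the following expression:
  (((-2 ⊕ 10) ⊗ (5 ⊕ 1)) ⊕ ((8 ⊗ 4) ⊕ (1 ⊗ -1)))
(((-2 ⊕ 10) ⊗ (5 ⊕ 1)) ⊕ ((8 ⊗ 4) ⊕ (1 ⊗ -1))) = -1

Expand innermost to outermost. Recall ⊕ takes the minimum of its arguments and ⊗ takes their sum. Working out the expression (((-2 ⊕ 10) ⊗ (5 ⊕ 1)) ⊕ ((8 ⊗ 4) ⊕ (1 ⊗ -1))) gives -1.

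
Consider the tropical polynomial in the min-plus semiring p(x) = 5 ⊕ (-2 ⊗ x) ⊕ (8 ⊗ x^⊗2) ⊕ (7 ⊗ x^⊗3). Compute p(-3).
p(-3) = -5

A tropical monomial a ⊗ x^⊗i evaluates to a + i · x. Evaluating each term at x = -3:
  Term 0 contributes 5 + 0 · -3 = 5
  Term 1 contributes -2 + 1 · -3 = -5
  Term 2 contributes 8 + 2 · -3 = 2
  Term 3 contributes 7 + 3 · -3 = -2
p(-3) = ⊕ of these = min[5, -5, 2, -2] = -5.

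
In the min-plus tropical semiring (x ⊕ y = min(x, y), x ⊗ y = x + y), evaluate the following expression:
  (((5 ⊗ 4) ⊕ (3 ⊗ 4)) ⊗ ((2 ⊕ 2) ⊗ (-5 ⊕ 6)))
(((5 ⊗ 4) ⊕ (3 ⊗ 4)) ⊗ ((2 ⊕ 2) ⊗ (-5 ⊕ 6))) = 4

Expand innermost to outermost. Recall ⊕ takes the minimum of its arguments and ⊗ takes their sum. Working out the expression (((5 ⊗ 4) ⊕ (3 ⊗ 4)) ⊗ ((2 ⊕ 2) ⊗ (-5 ⊕ 6))) gives 4.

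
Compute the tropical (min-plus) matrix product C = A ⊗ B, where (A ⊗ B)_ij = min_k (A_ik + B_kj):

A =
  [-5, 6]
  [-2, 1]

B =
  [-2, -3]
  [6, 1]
A ⊗ B =
  [-7, -8]
  [-4, -5]

Apply the min-plus product entry-by-entry:
  C[0][0] = min over k of (A[0][0] + B[0][0] = -5 + -2 = -7, A[0][1] + B[1][0] = 6 + 6 = 12) = -7 (attained at k = 0)
  C[0][1] = min over k of (A[0][0] + B[0][1] = -5 + -3 = -8, A[0][1] + B[1][1] = 6 + 1 = 7) = -8 (attained at k = 0)
  C[1][0] = min over k of (A[1][0] + B[0][0] = -2 + -2 = -4, A[1][1] + B[1][0] = 1 + 6 = 7) = -4 (attained at k = 0)
  C[1][1] = min over k of (A[1][0] + B[0][1] = -2 + -3 = -5, A[1][1] + B[1][1] = 1 + 1 = 2) = -5 (attained at k = 0)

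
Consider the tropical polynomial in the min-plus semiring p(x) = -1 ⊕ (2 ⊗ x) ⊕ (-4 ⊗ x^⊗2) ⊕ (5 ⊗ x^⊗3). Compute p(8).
p(8) = -1

A tropical monomial a ⊗ x^⊗i evaluates to a + i · x. Evaluating each term at x = 8:
  Term 0 contributes -1 + 0 · 8 = -1
  Term 1 contributes 2 + 1 · 8 = 10
  Term 2 contributes -4 + 2 · 8 = 12
  Term 3 contributes 5 + 3 · 8 = 29
p(8) = ⊕ of these = min[-1, 10, 12, 29] = -1.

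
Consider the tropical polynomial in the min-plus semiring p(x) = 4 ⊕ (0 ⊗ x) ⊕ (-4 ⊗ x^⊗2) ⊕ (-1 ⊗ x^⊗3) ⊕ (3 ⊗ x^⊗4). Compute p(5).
p(5) = 4

A tropical monomial a ⊗ x^⊗i evaluates to a + i · x. Evaluating each term at x = 5:
  Term 0 contributes 4 + 0 · 5 = 4
  Term 1 contributes 0 + 1 · 5 = 5
  Term 2 contributes -4 + 2 · 5 = 6
  Term 3 contributes -1 + 3 · 5 = 14
  Term 4 contributes 3 + 4 · 5 = 23
p(5) = ⊕ of these = min[4, 5, 6, 14, 23] = 4.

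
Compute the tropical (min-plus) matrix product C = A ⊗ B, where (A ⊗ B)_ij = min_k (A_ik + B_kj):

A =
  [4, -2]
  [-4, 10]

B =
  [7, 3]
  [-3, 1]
A ⊗ B =
  [-5, -1]
  [3, -1]

Apply the min-plus product entry-by-entry:
  C[0][0] = min over k of (A[0][0] + B[0][0] = 4 + 7 = 11, A[0][1] + B[1][0] = -2 + -3 = -5) = -5 (attained at k = 1)
  C[0][1] = min over k of (A[0][0] + B[0][1] = 4 + 3 = 7, A[0][1] + B[1][1] = -2 + 1 = -1) = -1 (attained at k = 1)
  C[1][0] = min over k of (A[1][0] + B[0][0] = -4 + 7 = 3, A[1][1] + B[1][0] = 10 + -3 = 7) = 3 (attained at k = 0)
  C[1][1] = min over k of (A[1][0] + B[0][1] = -4 + 3 = -1, A[1][1] + B[1][1] = 10 + 1 = 11) = -1 (attained at k = 0)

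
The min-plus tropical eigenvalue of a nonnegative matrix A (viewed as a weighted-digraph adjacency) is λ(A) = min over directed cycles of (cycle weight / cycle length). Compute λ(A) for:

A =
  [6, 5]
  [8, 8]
λ(A) = 6

Enumerate directed cycles and compute their means (weight / length). Sample:
  cycle 0 → 0: weight = 6, length = 1, mean = 6/1 ≈ 6.000
  cycle 1 → 1: weight = 8, length = 1, mean = 8/1 ≈ 8.000
  cycle 0 → 1 → 0: weight = 13, length = 2, mean = 13/2 ≈ 6.500
  cycle 1 → 0 → 1: weight = 13, length = 2, mean = 13/2 ≈ 6.500
Minimum mean = 6.000, attained e.g. along the cycle 0 → 0 with weight 6 and length 1. So λ(A) = 6/1 = 6.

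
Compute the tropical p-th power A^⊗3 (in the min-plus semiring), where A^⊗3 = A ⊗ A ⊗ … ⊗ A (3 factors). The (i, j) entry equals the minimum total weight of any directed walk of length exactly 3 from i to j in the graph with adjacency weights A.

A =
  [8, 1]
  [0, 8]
A^⊗3 =
  [9, 2]
  [1, 9]

Each entry (A^⊗3)_ij equals the minimum over all length-3 walks i = v_0 → v_1 → … → v_3 = j of Σ_t A[v_t][v_{t+1}]. For example, for (i, j) = (0, 1) we minimise over 4 possible intermediate vertex sequences; the minimum is 2, attained along the walk 0 → 1 → 0 → 1.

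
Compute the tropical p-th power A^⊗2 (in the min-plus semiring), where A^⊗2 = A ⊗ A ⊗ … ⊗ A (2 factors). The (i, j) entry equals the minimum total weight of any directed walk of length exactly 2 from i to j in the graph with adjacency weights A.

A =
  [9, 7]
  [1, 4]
A^⊗2 =
  [8, 11]
  [5, 8]

Each entry (A^⊗2)_ij equals the minimum over all length-2 walks i = v_0 → v_1 → … → v_2 = j of Σ_t A[v_t][v_{t+1}]. For example, for (i, j) = (0, 1) we minimise over 2 possible intermediate vertex sequences; the minimum is 11, attained along the walk 0 → 1 → 1.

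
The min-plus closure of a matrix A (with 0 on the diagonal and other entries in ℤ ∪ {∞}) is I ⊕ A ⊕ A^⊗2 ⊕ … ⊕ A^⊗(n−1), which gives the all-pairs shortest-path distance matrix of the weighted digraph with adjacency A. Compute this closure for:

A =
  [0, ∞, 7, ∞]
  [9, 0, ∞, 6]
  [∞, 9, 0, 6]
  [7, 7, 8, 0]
Closure =
  [0, 16, 7, 13]
  [9, 0, 14, 6]
  [13, 9, 0, 6]
  [7, 7, 8, 0]

This is the Floyd-Warshall all-pairs shortest-path computation. For each intermediate vertex k = 0, 1, …, 3, update dist[i][j] ← min(dist[i][j], dist[i][k] + dist[k][j]). The final matrix gives, for each (i, j), the minimum total weight of any directed path from i to j (possibly empty when i = j).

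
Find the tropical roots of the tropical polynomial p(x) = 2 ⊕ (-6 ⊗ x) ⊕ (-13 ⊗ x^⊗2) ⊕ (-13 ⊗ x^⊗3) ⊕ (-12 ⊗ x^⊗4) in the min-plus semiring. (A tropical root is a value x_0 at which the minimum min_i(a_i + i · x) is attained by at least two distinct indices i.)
Roots: {-1, 0, 7, 8}

Each tropical root is a break point of the lower envelope of the lines y = a_i + i · x (there are 5 lines, with slopes 0, 1, ..., 4). Only the lines that attain the minimum somewhere contribute to roots; other lines are dominated. Here the surviving (envelope) indices are i = 4, i = 3, i = 2, i = 1, i = 0.
Intersections between consecutive envelope lines give the roots: for adjacent envelope indices i < j the intersection is x = (a_i − a_j) / (j − i). Reading off the sorted break points: {-1, 0, 7, 8}.
Verification: at each break x_0, at least two indices attain the minimum of min_i(a_i + i · x_0).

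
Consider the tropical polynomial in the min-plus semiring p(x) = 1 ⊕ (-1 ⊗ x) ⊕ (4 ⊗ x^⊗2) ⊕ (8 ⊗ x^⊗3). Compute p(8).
p(8) = 1

A tropical monomial a ⊗ x^⊗i evaluates to a + i · x. Evaluating each term at x = 8:
  Term 0 contributes 1 + 0 · 8 = 1
  Term 1 contributes -1 + 1 · 8 = 7
  Term 2 contributes 4 + 2 · 8 = 20
  Term 3 contributes 8 + 3 · 8 = 32
p(8) = ⊕ of these = min[1, 7, 20, 32] = 1.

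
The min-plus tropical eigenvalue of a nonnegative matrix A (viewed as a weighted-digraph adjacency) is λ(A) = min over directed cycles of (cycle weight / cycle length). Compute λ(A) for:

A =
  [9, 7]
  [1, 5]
λ(A) = 4

Enumerate directed cycles and compute their means (weight / length). Sample:
  cycle 0 → 0: weight = 9, length = 1, mean = 9/1 ≈ 9.000
  cycle 1 → 1: weight = 5, length = 1, mean = 5/1 ≈ 5.000
  cycle 0 → 1 → 0: weight = 8, length = 2, mean = 8/2 ≈ 4.000
  cycle 1 → 0 → 1: weight = 8, length = 2, mean = 8/2 ≈ 4.000
Minimum mean = 4.000, attained e.g. along the cycle 0 → 1 → 0 with weight 8 and length 2. So λ(A) = 8/2 = 4.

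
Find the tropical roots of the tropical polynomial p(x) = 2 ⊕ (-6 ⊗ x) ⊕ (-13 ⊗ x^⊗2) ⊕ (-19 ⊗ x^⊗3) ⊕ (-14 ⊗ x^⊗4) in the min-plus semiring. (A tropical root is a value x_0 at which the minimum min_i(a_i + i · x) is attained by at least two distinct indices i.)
Roots: {-5, 6, 7, 8}

Each tropical root is a break point of the lower envelope of the lines y = a_i + i · x (there are 5 lines, with slopes 0, 1, ..., 4). Only the lines that attain the minimum somewhere contribute to roots; other lines are dominated. Here the surviving (envelope) indices are i = 4, i = 3, i = 2, i = 1, i = 0.
Intersections between consecutive envelope lines give the roots: for adjacent envelope indices i < j the intersection is x = (a_i − a_j) / (j − i). Reading off the sorted break points: {-5, 6, 7, 8}.
Verification: at each break x_0, at least two indices attain the minimum of min_i(a_i + i · x_0).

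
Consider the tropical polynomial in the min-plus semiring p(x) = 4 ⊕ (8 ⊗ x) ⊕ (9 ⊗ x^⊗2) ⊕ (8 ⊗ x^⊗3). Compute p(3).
p(3) = 4

A tropical monomial a ⊗ x^⊗i evaluates to a + i · x. Evaluating each term at x = 3:
  Term 0 contributes 4 + 0 · 3 = 4
  Term 1 contributes 8 + 1 · 3 = 11
  Term 2 contributes 9 + 2 · 3 = 15
  Term 3 contributes 8 + 3 · 3 = 17
p(3) = ⊕ of these = min[4, 11, 15, 17] = 4.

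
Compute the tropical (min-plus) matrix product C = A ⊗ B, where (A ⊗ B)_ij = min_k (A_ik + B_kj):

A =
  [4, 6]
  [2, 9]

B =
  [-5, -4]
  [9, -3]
A ⊗ B =
  [-1, 0]
  [-3, -2]

Apply the min-plus product entry-by-entry:
  C[0][0] = min over k of (A[0][0] + B[0][0] = 4 + -5 = -1, A[0][1] + B[1][0] = 6 + 9 = 15) = -1 (attained at k = 0)
  C[0][1] = min over k of (A[0][0] + B[0][1] = 4 + -4 = 0, A[0][1] + B[1][1] = 6 + -3 = 3) = 0 (attained at k = 0)
  C[1][0] = min over k of (A[1][0] + B[0][0] = 2 + -5 = -3, A[1][1] + B[1][0] = 9 + 9 = 18) = -3 (attained at k = 0)
  C[1][1] = min over k of (A[1][0] + B[0][1] = 2 + -4 = -2, A[1][1] + B[1][1] = 9 + -3 = 6) = -2 (attained at k = 0)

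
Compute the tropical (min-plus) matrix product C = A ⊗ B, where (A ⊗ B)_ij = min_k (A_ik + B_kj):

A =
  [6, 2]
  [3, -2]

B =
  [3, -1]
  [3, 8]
A ⊗ B =
  [5, 5]
  [1, 2]

Apply the min-plus product entry-by-entry:
  C[0][0] = min over k of (A[0][0] + B[0][0] = 6 + 3 = 9, A[0][1] + B[1][0] = 2 + 3 = 5) = 5 (attained at k = 1)
  C[0][1] = min over k of (A[0][0] + B[0][1] = 6 + -1 = 5, A[0][1] + B[1][1] = 2 + 8 = 10) = 5 (attained at k = 0)
  C[1][0] = min over k of (A[1][0] + B[0][0] = 3 + 3 = 6, A[1][1] + B[1][0] = -2 + 3 = 1) = 1 (attained at k = 1)
  C[1][1] = min over k of (A[1][0] + B[0][1] = 3 + -1 = 2, A[1][1] + B[1][1] = -2 + 8 = 6) = 2 (attained at k = 0)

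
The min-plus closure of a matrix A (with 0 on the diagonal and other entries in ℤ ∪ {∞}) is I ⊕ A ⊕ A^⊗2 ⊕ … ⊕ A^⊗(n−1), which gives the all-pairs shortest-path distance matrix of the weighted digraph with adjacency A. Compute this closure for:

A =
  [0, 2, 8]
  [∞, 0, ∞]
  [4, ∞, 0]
Closure =
  [0, 2, 8]
  [∞, 0, ∞]
  [4, 6, 0]

This is the Floyd-Warshall all-pairs shortest-path computation. For each intermediate vertex k = 0, 1, …, 2, update dist[i][j] ← min(dist[i][j], dist[i][k] + dist[k][j]). The final matrix gives, for each (i, j), the minimum total weight of any directed path from i to j (possibly empty when i = j).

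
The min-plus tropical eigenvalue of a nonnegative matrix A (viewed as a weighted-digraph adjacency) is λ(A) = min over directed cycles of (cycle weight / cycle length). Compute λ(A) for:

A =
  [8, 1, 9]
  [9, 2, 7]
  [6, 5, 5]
λ(A) = 2

Enumerate directed cycles and compute their means (weight / length). Sample:
  cycle 0 → 0: weight = 8, length = 1, mean = 8/1 ≈ 8.000
  cycle 1 → 1: weight = 2, length = 1, mean = 2/1 ≈ 2.000
  cycle 2 → 2: weight = 5, length = 1, mean = 5/1 ≈ 5.000
  cycle 0 → 1 → 0: weight = 10, length = 2, mean = 10/2 ≈ 5.000
  cycle 0 → 2 → 0: weight = 15, length = 2, mean = 15/2 ≈ 7.500
  cycle 1 → 0 → 1: weight = 10, length = 2, mean = 10/2 ≈ 5.000
Minimum mean = 2.000, attained e.g. along the cycle 1 → 1 with weight 2 and length 1. So λ(A) = 2/1 = 2.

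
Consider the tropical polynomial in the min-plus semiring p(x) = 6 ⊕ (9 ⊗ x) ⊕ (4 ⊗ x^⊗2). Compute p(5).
p(5) = 6

A tropical monomial a ⊗ x^⊗i evaluates to a + i · x. Evaluating each term at x = 5:
  Term 0 contributes 6 + 0 · 5 = 6
  Term 1 contributes 9 + 1 · 5 = 14
  Term 2 contributes 4 + 2 · 5 = 14
p(5) = ⊕ of these = min[6, 14, 14] = 6.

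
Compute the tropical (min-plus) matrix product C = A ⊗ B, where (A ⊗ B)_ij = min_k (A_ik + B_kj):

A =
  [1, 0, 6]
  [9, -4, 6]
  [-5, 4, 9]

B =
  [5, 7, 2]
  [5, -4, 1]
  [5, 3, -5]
A ⊗ B =
  [5, -4, 1]
  [1, -8, -3]
  [0, 0, -3]

Apply the min-plus product entry-by-entry:
  C[0][0] = min over k of (A[0][0] + B[0][0] = 1 + 5 = 6, A[0][1] + B[1][0] = 0 + 5 = 5, A[0][2] + B[2][0] = 6 + 5 = 11) = 5 (attained at k = 1)
  C[0][1] = min over k of (A[0][0] + B[0][1] = 1 + 7 = 8, A[0][1] + B[1][1] = 0 + -4 = -4, A[0][2] + B[2][1] = 6 + 3 = 9) = -4 (attained at k = 1)
  C[0][2] = min over k of (A[0][0] + B[0][2] = 1 + 2 = 3, A[0][1] + B[1][2] = 0 + 1 = 1, A[0][2] + B[2][2] = 6 + -5 = 1) = 1 (attained at k = 1)
  C[1][0] = min over k of (A[1][0] + B[0][0] = 9 + 5 = 14, A[1][1] + B[1][0] = -4 + 5 = 1, A[1][2] + B[2][0] = 6 + 5 = 11) = 1 (attained at k = 1)
  C[1][1] = min over k of (A[1][0] + B[0][1] = 9 + 7 = 16, A[1][1] + B[1][1] = -4 + -4 = -8, A[1][2] + B[2][1] = 6 + 3 = 9) = -8 (attained at k = 1)
  C[1][2] = min over k of (A[1][0] + B[0][2] = 9 + 2 = 11, A[1][1] + B[1][2] = -4 + 1 = -3, A[1][2] + B[2][2] = 6 + -5 = 1) = -3 (attained at k = 1)
  C[2][0] = min over k of (A[2][0] + B[0][0] = -5 + 5 = 0, A[2][1] + B[1][0] = 4 + 5 = 9, A[2][2] + B[2][0] = 9 + 5 = 14) = 0 (attained at k = 0)
  C[2][1] = min over k of (A[2][0] + B[0][1] = -5 + 7 = 2, A[2][1] + B[1][1] = 4 + -4 = 0, A[2][2] + B[2][1] = 9 + 3 = 12) = 0 (attained at k = 1)
  C[2][2] = min over k of (A[2][0] + B[0][2] = -5 + 2 = -3, A[2][1] + B[1][2] = 4 + 1 = 5, A[2][2] + B[2][2] = 9 + -5 = 4) = -3 (attained at k = 0)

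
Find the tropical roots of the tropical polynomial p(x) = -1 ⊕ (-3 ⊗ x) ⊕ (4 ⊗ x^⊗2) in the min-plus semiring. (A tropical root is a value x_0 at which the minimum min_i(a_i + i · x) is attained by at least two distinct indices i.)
Roots: {-7, 2}

Each tropical root is a break point of the lower envelope of the lines y = a_i + i · x (there are 3 lines, with slopes 0, 1, ..., 2). Only the lines that attain the minimum somewhere contribute to roots; other lines are dominated. Here the surviving (envelope) indices are i = 2, i = 1, i = 0.
Intersections between consecutive envelope lines give the roots: for adjacent envelope indices i < j the intersection is x = (a_i − a_j) / (j − i). Reading off the sorted break points: {-7, 2}.
Verification: at each break x_0, at least two indices attain the minimum of min_i(a_i + i · x_0).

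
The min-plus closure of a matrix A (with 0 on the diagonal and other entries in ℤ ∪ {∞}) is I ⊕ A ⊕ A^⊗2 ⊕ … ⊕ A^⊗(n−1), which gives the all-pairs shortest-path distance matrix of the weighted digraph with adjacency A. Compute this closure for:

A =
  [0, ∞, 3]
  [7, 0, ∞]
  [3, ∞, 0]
Closure =
  [0, ∞, 3]
  [7, 0, 10]
  [3, ∞, 0]

This is the Floyd-Warshall all-pairs shortest-path computation. For each intermediate vertex k = 0, 1, …, 2, update dist[i][j] ← min(dist[i][j], dist[i][k] + dist[k][j]). The final matrix gives, for each (i, j), the minimum total weight of any directed path from i to j (possibly empty when i = j).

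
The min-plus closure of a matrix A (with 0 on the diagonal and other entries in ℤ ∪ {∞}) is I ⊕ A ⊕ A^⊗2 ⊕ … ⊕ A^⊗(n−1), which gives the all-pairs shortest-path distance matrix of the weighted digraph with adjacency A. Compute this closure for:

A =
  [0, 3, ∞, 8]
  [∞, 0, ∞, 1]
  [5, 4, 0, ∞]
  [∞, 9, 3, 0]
Closure =
  [0, 3, 7, 4]
  [9, 0, 4, 1]
  [5, 4, 0, 5]
  [8, 7, 3, 0]

This is the Floyd-Warshall all-pairs shortest-path computation. For each intermediate vertex k = 0, 1, …, 3, update dist[i][j] ← min(dist[i][j], dist[i][k] + dist[k][j]). The final matrix gives, for each (i, j), the minimum total weight of any directed path from i to j (possibly empty when i = j).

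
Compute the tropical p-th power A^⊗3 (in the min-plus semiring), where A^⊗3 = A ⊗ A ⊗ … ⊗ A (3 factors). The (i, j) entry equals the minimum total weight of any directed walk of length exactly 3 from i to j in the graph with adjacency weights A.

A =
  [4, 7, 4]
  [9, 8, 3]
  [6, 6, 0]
A^⊗3 =
  [10, 10, 4]
  [9, 9, 3]
  [6, 6, 0]

Each entry (A^⊗3)_ij equals the minimum over all length-3 walks i = v_0 → v_1 → … → v_3 = j of Σ_t A[v_t][v_{t+1}]. For example, for (i, j) = (0, 2) we minimise over 9 possible intermediate vertex sequences; the minimum is 4, attained along the walk 0 → 2 → 2 → 2.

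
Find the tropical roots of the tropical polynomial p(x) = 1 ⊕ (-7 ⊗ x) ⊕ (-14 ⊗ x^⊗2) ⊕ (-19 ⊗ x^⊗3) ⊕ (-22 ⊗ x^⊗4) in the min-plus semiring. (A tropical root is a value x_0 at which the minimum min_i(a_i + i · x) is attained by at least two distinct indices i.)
Roots: {3, 5, 7, 8}

Each tropical root is a break point of the lower envelope of the lines y = a_i + i · x (there are 5 lines, with slopes 0, 1, ..., 4). Only the lines that attain the minimum somewhere contribute to roots; other lines are dominated. Here the surviving (envelope) indices are i = 4, i = 3, i = 2, i = 1, i = 0.
Intersections between consecutive envelope lines give the roots: for adjacent envelope indices i < j the intersection is x = (a_i − a_j) / (j − i). Reading off the sorted break points: {3, 5, 7, 8}.
Verification: at each break x_0, at least two indices attain the minimum of min_i(a_i + i · x_0).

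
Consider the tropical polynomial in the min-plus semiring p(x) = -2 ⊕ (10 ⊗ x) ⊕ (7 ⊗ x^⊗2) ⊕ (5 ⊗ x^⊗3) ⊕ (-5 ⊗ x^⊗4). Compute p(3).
p(3) = -2

A tropical monomial a ⊗ x^⊗i evaluates to a + i · x. Evaluating each term at x = 3:
  Term 0 contributes -2 + 0 · 3 = -2
  Term 1 contributes 10 + 1 · 3 = 13
  Term 2 contributes 7 + 2 · 3 = 13
  Term 3 contributes 5 + 3 · 3 = 14
  Term 4 contributes -5 + 4 · 3 = 7
p(3) = ⊕ of these = min[-2, 13, 13, 14, 7] = -2.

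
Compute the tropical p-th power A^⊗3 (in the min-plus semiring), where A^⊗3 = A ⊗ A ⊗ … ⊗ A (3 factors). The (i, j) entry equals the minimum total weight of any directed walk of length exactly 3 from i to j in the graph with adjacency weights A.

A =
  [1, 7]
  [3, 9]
A^⊗3 =
  [3, 9]
  [5, 11]

Each entry (A^⊗3)_ij equals the minimum over all length-3 walks i = v_0 → v_1 → … → v_3 = j of Σ_t A[v_t][v_{t+1}]. For example, for (i, j) = (0, 1) we minimise over 4 possible intermediate vertex sequences; the minimum is 9, attained along the walk 0 → 0 → 0 → 1.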